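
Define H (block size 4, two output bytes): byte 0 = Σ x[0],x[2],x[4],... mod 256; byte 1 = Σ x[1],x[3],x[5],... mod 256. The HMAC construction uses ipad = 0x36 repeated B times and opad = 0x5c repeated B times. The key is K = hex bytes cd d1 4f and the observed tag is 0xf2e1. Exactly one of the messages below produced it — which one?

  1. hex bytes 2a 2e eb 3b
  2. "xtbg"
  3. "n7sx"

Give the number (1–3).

2

Key hex bytes cd d1 4f is 3 bytes ≤ B = 4; zero-pad to 4 bytes: K' = cd d1 4f 00.
K' ⊕ ipad = fb e7 79 36; K' ⊕ opad = 91 8d 13 5c.
m1: inner = H(fb e7 79 36 2a 2e eb 3b) = 89 86; tag = H(91 8d 13 5c 89 86) = 2d6f
m2: inner = H(fb e7 79 36 78 74 62 67) = 4e f8; tag = H(91 8d 13 5c 4e f8) = f2e1 ← matches
m3: inner = H(fb e7 79 36 6e 37 73 78) = 55 cc; tag = H(91 8d 13 5c 55 cc) = f9b5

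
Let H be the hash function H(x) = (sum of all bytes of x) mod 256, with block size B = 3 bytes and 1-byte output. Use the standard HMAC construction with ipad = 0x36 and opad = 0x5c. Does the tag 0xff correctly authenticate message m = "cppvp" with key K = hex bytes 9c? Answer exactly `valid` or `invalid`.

invalid

Key hex bytes 9c is 1 byte ≤ B = 3; zero-pad to 3 bytes: K' = 9c 00 00.
K' ⊕ ipad = aa 36 36; K' ⊕ opad = c0 5c 5c.
Inner hash: sum = 170+54+54+99+112+112+118+112 = 831; mod 256 = 63 → 3f.
Outer hash (recomputed tag): sum = 192+92+92+63 = 439; mod 256 = 183 → b7.
Recomputed tag = b7; claimed = ff → mismatch.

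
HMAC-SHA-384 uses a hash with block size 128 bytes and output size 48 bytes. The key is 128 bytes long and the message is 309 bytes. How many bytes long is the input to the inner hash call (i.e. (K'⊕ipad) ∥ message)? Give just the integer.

Key is 128 ≤ 128 bytes, zero-padded: |K'| = 128.
Inner input = (K'⊕ipad) ∥ m → 128 + 309 = 437 bytes.

437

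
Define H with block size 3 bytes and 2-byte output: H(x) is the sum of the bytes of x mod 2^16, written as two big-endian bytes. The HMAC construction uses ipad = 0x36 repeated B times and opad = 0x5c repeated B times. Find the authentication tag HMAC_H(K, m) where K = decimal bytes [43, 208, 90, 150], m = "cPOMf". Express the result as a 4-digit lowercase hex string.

Key decimal bytes [43, 208, 90, 150] = 2b d0 5a 96 is 4 bytes > B = 3, so hash it first: H(key) = 01 eb, then zero-pad to 3 bytes: K' = 01 eb 00.
K' ⊕ ipad = 37 dd 36.  K' ⊕ opad = 5d b7 5c.
Inner input = (K'⊕ipad) ∥ m = 37 dd 36 ∥ 63 50 4f 4d 66.
Inner hash: sum = 55+221+54+99+80+79+77+102 = 767 → 02 ff.
Outer input = (K'⊕opad) ∥ inner = 5d b7 5c ∥ 02 ff.
Outer hash (tag): sum = 93+183+92+2+255 = 625 → 02 71.

0271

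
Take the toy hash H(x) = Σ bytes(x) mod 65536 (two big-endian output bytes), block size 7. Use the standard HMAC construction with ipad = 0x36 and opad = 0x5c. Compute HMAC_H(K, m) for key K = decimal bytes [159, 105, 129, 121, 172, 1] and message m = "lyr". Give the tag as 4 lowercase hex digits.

Key decimal bytes [159, 105, 129, 121, 172, 1] = 9f 69 81 79 ac 01 is 6 bytes ≤ B = 7; zero-pad to 7 bytes: K' = 9f 69 81 79 ac 01 00.
K' ⊕ ipad = a9 5f b7 4f 9a 37 36.  K' ⊕ opad = c3 35 dd 25 f0 5d 5c.
Inner input = (K'⊕ipad) ∥ m = a9 5f b7 4f 9a 37 36 ∥ 6c 79 72.
Inner hash: sum = 169+95+183+79+154+55+54+108+121+114 = 1132 → 04 6c.
Outer input = (K'⊕opad) ∥ inner = c3 35 dd 25 f0 5d 5c ∥ 04 6c.
Outer hash (tag): sum = 195+53+221+37+240+93+92+4+108 = 1043 → 04 13.

0413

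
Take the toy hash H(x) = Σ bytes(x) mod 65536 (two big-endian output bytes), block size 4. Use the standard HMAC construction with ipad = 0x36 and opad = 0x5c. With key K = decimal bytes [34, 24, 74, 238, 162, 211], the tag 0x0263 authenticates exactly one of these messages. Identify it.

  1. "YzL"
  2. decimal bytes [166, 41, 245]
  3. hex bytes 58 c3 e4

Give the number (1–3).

Key decimal bytes [34, 24, 74, 238, 162, 211] = 22 18 4a ee a2 d3 is 6 bytes > B = 4, so hash it first: H(key) = 02 e7, then zero-pad to 4 bytes: K' = 02 e7 00 00.
K' ⊕ ipad = 34 d1 36 36; K' ⊕ opad = 5e bb 5c 5c.
m1: inner = H(34 d1 36 36 59 7a 4c) = 02 90; tag = H(5e bb 5c 5c 02 90) = 0263 ← matches
m2: inner = H(34 d1 36 36 a6 29 f5) = 03 35; tag = H(5e bb 5c 5c 03 35) = 0209
m3: inner = H(34 d1 36 36 58 c3 e4) = 03 70; tag = H(5e bb 5c 5c 03 70) = 0244

1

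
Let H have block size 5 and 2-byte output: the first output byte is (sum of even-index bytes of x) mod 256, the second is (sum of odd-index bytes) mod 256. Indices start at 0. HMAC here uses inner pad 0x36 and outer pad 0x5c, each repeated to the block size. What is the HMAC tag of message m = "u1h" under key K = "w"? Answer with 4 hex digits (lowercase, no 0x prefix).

2c96

Key "w" = 77 is 1 byte ≤ B = 5; zero-pad to 5 bytes: K' = 77 00 00 00 00.
K' ⊕ ipad = 41 36 36 36 36.  K' ⊕ opad = 2b 5c 5c 5c 5c.
Inner input = (K'⊕ipad) ∥ m = 41 36 36 36 36 ∥ 75 31 68.
Inner hash: even-index sum = 222 mod 256 = 222; odd-index sum = 329 mod 256 = 73 → de 49.
Outer input = (K'⊕opad) ∥ inner = 2b 5c 5c 5c 5c ∥ de 49.
Outer hash (tag): even-index sum = 300 mod 256 = 44; odd-index sum = 406 mod 256 = 150 → 2c 96.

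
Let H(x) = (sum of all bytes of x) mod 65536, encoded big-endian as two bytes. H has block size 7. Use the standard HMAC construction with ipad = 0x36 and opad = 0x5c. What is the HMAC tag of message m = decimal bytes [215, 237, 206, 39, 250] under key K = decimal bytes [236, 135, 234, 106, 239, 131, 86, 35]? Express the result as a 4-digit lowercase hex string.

038e

Key decimal bytes [236, 135, 234, 106, 239, 131, 86, 35] = ec 87 ea 6a ef 83 56 23 is 8 bytes > B = 7, so hash it first: H(key) = 04 b2, then zero-pad to 7 bytes: K' = 04 b2 00 00 00 00 00.
K' ⊕ ipad = 32 84 36 36 36 36 36.  K' ⊕ opad = 58 ee 5c 5c 5c 5c 5c.
Inner input = (K'⊕ipad) ∥ m = 32 84 36 36 36 36 36 ∥ d7 ed ce 27 fa.
Inner hash: sum = 50+132+54+54+54+54+54+215+237+206+39+250 = 1399 → 05 77.
Outer input = (K'⊕opad) ∥ inner = 58 ee 5c 5c 5c 5c 5c ∥ 05 77.
Outer hash (tag): sum = 88+238+92+92+92+92+92+5+119 = 910 → 03 8e.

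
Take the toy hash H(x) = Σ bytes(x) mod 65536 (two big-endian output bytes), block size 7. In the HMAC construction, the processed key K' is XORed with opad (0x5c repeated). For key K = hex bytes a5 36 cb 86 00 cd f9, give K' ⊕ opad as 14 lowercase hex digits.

f96a97da5c91a5

Key hex bytes a5 36 cb 86 00 cd f9 is exactly B = 7 bytes: K' = a5 36 cb 86 00 cd f9.
XOR each byte with 0x5c: a5⊕5c=f9, 36⊕5c=6a, cb⊕5c=97, 86⊕5c=da, 00⊕5c=5c, cd⊕5c=91, f9⊕5c=a5.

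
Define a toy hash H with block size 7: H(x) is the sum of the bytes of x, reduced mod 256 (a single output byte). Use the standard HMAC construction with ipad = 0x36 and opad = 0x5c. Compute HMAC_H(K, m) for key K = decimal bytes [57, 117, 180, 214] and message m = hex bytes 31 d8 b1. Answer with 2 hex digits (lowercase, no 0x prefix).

24

Key decimal bytes [57, 117, 180, 214] = 39 75 b4 d6 is 4 bytes ≤ B = 7; zero-pad to 7 bytes: K' = 39 75 b4 d6 00 00 00.
K' ⊕ ipad = 0f 43 82 e0 36 36 36.  K' ⊕ opad = 65 29 e8 8a 5c 5c 5c.
Inner input = (K'⊕ipad) ∥ m = 0f 43 82 e0 36 36 36 ∥ 31 d8 b1.
Inner hash: sum = 15+67+130+224+54+54+54+49+216+177 = 1040; mod 256 = 16 → 10.
Outer input = (K'⊕opad) ∥ inner = 65 29 e8 8a 5c 5c 5c ∥ 10.
Outer hash (tag): sum = 101+41+232+138+92+92+92+16 = 804; mod 256 = 36 → 24.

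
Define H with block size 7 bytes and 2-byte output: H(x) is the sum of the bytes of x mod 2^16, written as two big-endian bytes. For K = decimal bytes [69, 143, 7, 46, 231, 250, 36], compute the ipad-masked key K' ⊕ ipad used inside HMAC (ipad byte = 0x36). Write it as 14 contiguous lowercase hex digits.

73b93118d1cc12

Key decimal bytes [69, 143, 7, 46, 231, 250, 36] = 45 8f 07 2e e7 fa 24 is exactly B = 7 bytes: K' = 45 8f 07 2e e7 fa 24.
XOR each byte with 0x36: 45⊕36=73, 8f⊕36=b9, 07⊕36=31, 2e⊕36=18, e7⊕36=d1, fa⊕36=cc, 24⊕36=12.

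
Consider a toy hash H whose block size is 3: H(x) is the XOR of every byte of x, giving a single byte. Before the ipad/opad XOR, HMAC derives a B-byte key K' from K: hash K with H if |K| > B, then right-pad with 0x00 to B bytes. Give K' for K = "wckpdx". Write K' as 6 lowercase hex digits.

|K| = 6 > B = 3, so first hash the key.
H(K): XOR 77⊕63⊕6b⊕70⊕64⊕78 = 13.
Zero-pad H(K) = 13 to 3 bytes: K' = 13 00 00.

130000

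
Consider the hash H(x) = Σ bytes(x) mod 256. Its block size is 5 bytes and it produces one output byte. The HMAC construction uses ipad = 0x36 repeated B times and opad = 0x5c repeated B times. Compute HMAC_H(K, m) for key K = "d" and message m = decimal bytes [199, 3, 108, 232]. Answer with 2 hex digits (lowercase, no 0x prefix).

f0

Key "d" = 64 is 1 byte ≤ B = 5; zero-pad to 5 bytes: K' = 64 00 00 00 00.
K' ⊕ ipad = 52 36 36 36 36.  K' ⊕ opad = 38 5c 5c 5c 5c.
Inner input = (K'⊕ipad) ∥ m = 52 36 36 36 36 ∥ c7 03 6c e8.
Inner hash: sum = 82+54+54+54+54+199+3+108+232 = 840; mod 256 = 72 → 48.
Outer input = (K'⊕opad) ∥ inner = 38 5c 5c 5c 5c ∥ 48.
Outer hash (tag): sum = 56+92+92+92+92+72 = 496; mod 256 = 240 → f0.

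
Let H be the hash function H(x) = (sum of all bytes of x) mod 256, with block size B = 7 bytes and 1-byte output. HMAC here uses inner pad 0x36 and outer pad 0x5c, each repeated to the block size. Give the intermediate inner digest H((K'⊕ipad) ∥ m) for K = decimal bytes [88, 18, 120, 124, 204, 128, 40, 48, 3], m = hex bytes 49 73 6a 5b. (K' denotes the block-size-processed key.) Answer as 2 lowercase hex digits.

Key decimal bytes [88, 18, 120, 124, 204, 128, 40, 48, 3] = 58 12 78 7c cc 80 28 30 03 is 9 bytes > B = 7, so hash it first: H(key) = 05, then zero-pad to 7 bytes: K' = 05 00 00 00 00 00 00.
K' ⊕ ipad = 33 36 36 36 36 36 36.
Inner input = 33 36 36 36 36 36 36 ∥ 49 73 6a 5b.
Inner hash: sum = 51+54+54+54+54+54+54+73+115+106+91 = 760; mod 256 = 248 → f8.

f8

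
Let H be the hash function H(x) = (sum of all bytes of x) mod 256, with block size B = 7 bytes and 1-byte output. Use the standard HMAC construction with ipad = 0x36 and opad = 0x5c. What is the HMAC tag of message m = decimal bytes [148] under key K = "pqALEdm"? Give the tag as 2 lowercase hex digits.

3a

Key "pqALEdm" = 70 71 41 4c 45 64 6d is exactly B = 7 bytes: K' = 70 71 41 4c 45 64 6d.
K' ⊕ ipad = 46 47 77 7a 73 52 5b.  K' ⊕ opad = 2c 2d 1d 10 19 38 31.
Inner input = (K'⊕ipad) ∥ m = 46 47 77 7a 73 52 5b ∥ 94.
Inner hash: sum = 70+71+119+122+115+82+91+148 = 818; mod 256 = 50 → 32.
Outer input = (K'⊕opad) ∥ inner = 2c 2d 1d 10 19 38 31 ∥ 32.
Outer hash (tag): sum = 44+45+29+16+25+56+49+50 = 314; mod 256 = 58 → 3a.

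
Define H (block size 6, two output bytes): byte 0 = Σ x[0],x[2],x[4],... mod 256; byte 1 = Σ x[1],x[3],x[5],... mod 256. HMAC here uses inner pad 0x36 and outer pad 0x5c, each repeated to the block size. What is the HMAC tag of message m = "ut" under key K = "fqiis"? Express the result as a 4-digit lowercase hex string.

070e

Key "fqiis" = 66 71 69 69 73 is 5 bytes ≤ B = 6; zero-pad to 6 bytes: K' = 66 71 69 69 73 00.
K' ⊕ ipad = 50 47 5f 5f 45 36.  K' ⊕ opad = 3a 2d 35 35 2f 5c.
Inner input = (K'⊕ipad) ∥ m = 50 47 5f 5f 45 36 ∥ 75 74.
Inner hash: even-index sum = 361 mod 256 = 105; odd-index sum = 336 mod 256 = 80 → 69 50.
Outer input = (K'⊕opad) ∥ inner = 3a 2d 35 35 2f 5c ∥ 69 50.
Outer hash (tag): even-index sum = 263 mod 256 = 7; odd-index sum = 270 mod 256 = 14 → 07 0e.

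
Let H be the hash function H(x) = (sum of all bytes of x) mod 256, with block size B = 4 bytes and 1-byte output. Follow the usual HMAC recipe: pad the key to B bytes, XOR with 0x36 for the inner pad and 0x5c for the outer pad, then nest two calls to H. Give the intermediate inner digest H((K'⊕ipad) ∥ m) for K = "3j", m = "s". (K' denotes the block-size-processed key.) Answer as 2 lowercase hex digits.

40

Key "3j" = 33 6a is 2 bytes ≤ B = 4; zero-pad to 4 bytes: K' = 33 6a 00 00.
K' ⊕ ipad = 05 5c 36 36.
Inner input = 05 5c 36 36 ∥ 73.
Inner hash: sum = 5+92+54+54+115 = 320; mod 256 = 64 → 40.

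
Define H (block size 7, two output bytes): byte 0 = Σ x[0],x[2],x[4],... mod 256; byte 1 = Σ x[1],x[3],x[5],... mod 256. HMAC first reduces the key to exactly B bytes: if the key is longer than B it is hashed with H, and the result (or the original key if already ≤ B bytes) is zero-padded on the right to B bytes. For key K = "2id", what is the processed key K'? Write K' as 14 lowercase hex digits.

32696400000000

Key "2id" = 32 69 64 is 3 bytes ≤ B = 7; zero-pad to 7 bytes: K' = 32 69 64 00 00 00 00.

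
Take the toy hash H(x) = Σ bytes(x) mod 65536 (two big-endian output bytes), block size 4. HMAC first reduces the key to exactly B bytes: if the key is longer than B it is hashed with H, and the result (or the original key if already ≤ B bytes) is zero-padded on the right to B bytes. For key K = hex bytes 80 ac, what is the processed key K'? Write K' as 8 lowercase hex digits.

80ac0000

Key hex bytes 80 ac is 2 bytes ≤ B = 4; zero-pad to 4 bytes: K' = 80 ac 00 00.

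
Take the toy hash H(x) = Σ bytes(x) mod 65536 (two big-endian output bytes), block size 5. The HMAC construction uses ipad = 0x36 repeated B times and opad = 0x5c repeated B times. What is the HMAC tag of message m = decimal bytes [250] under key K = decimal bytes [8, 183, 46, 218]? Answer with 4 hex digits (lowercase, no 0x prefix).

Key decimal bytes [8, 183, 46, 218] = 08 b7 2e da is 4 bytes ≤ B = 5; zero-pad to 5 bytes: K' = 08 b7 2e da 00.
K' ⊕ ipad = 3e 81 18 ec 36.  K' ⊕ opad = 54 eb 72 86 5c.
Inner input = (K'⊕ipad) ∥ m = 3e 81 18 ec 36 ∥ fa.
Inner hash: sum = 62+129+24+236+54+250 = 755 → 02 f3.
Outer input = (K'⊕opad) ∥ inner = 54 eb 72 86 5c ∥ 02 f3.
Outer hash (tag): sum = 84+235+114+134+92+2+243 = 904 → 03 88.

0388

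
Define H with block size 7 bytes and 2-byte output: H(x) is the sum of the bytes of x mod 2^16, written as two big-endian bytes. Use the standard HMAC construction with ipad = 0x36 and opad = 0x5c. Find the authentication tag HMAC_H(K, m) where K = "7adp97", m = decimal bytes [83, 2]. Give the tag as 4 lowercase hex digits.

02c4

Key "7adp97" = 37 61 64 70 39 37 is 6 bytes ≤ B = 7; zero-pad to 7 bytes: K' = 37 61 64 70 39 37 00.
K' ⊕ ipad = 01 57 52 46 0f 01 36.  K' ⊕ opad = 6b 3d 38 2c 65 6b 5c.
Inner input = (K'⊕ipad) ∥ m = 01 57 52 46 0f 01 36 ∥ 53 02.
Inner hash: sum = 1+87+82+70+15+1+54+83+2 = 395 → 01 8b.
Outer input = (K'⊕opad) ∥ inner = 6b 3d 38 2c 65 6b 5c ∥ 01 8b.
Outer hash (tag): sum = 107+61+56+44+101+107+92+1+139 = 708 → 02 c4.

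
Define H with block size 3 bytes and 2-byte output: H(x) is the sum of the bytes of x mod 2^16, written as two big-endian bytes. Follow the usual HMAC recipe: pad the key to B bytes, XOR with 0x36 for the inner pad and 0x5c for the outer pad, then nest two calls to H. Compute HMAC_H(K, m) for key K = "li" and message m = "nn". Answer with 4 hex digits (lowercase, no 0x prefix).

Key "li" = 6c 69 is 2 bytes ≤ B = 3; zero-pad to 3 bytes: K' = 6c 69 00.
K' ⊕ ipad = 5a 5f 36.  K' ⊕ opad = 30 35 5c.
Inner input = (K'⊕ipad) ∥ m = 5a 5f 36 ∥ 6e 6e.
Inner hash: sum = 90+95+54+110+110 = 459 → 01 cb.
Outer input = (K'⊕opad) ∥ inner = 30 35 5c ∥ 01 cb.
Outer hash (tag): sum = 48+53+92+1+203 = 397 → 01 8d.

018d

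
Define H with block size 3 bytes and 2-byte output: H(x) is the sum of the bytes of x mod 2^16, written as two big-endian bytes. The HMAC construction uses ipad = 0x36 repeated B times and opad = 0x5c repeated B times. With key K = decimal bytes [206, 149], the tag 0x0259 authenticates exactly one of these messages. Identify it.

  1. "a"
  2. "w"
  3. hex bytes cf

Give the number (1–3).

Key decimal bytes [206, 149] = ce 95 is 2 bytes ≤ B = 3; zero-pad to 3 bytes: K' = ce 95 00.
K' ⊕ ipad = f8 a3 36; K' ⊕ opad = 92 c9 5c.
m1: inner = H(f8 a3 36 61) = 02 32; tag = H(92 c9 5c 02 32) = 01eb
m2: inner = H(f8 a3 36 77) = 02 48; tag = H(92 c9 5c 02 48) = 0201
m3: inner = H(f8 a3 36 cf) = 02 a0; tag = H(92 c9 5c 02 a0) = 0259 ← matches

3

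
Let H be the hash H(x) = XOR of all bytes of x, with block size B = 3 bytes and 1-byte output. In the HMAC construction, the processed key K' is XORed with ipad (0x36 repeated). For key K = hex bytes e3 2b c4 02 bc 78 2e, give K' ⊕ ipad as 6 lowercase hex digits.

d23636

Key hex bytes e3 2b c4 02 bc 78 2e is 7 bytes > B = 3, so hash it first: H(key) = e4, then zero-pad to 3 bytes: K' = e4 00 00.
XOR each byte with 0x36: e4⊕36=d2, 00⊕36=36, 00⊕36=36.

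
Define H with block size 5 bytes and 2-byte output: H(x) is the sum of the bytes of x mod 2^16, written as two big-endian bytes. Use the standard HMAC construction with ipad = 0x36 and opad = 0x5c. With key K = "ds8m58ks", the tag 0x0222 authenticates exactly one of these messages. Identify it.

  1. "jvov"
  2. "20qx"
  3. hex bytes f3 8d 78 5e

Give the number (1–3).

Key "ds8m58ks" = 64 73 38 6d 35 38 6b 73 is 8 bytes > B = 5, so hash it first: H(key) = 02 c7, then zero-pad to 5 bytes: K' = 02 c7 00 00 00.
K' ⊕ ipad = 34 f1 36 36 36; K' ⊕ opad = 5e 9b 5c 5c 5c.
m1: inner = H(34 f1 36 36 36 6a 76 6f 76) = 03 8c; tag = H(5e 9b 5c 5c 5c 03 8c) = 029c
m2: inner = H(34 f1 36 36 36 32 30 71 78) = 03 12; tag = H(5e 9b 5c 5c 5c 03 12) = 0222 ← matches
m3: inner = H(34 f1 36 36 36 f3 8d 78 5e) = 04 1d; tag = H(5e 9b 5c 5c 5c 04 1d) = 022e

2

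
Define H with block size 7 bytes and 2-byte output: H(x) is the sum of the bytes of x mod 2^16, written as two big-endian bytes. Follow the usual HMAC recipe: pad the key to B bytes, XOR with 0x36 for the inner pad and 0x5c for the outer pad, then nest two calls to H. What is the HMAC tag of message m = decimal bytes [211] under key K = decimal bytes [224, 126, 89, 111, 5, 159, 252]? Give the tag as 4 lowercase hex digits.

Key decimal bytes [224, 126, 89, 111, 5, 159, 252] = e0 7e 59 6f 05 9f fc is exactly B = 7 bytes: K' = e0 7e 59 6f 05 9f fc.
K' ⊕ ipad = d6 48 6f 59 33 a9 ca.  K' ⊕ opad = bc 22 05 33 59 c3 a0.
Inner input = (K'⊕ipad) ∥ m = d6 48 6f 59 33 a9 ca ∥ d3.
Inner hash: sum = 214+72+111+89+51+169+202+211 = 1119 → 04 5f.
Outer input = (K'⊕opad) ∥ inner = bc 22 05 33 59 c3 a0 ∥ 04 5f.
Outer hash (tag): sum = 188+34+5+51+89+195+160+4+95 = 821 → 03 35.

0335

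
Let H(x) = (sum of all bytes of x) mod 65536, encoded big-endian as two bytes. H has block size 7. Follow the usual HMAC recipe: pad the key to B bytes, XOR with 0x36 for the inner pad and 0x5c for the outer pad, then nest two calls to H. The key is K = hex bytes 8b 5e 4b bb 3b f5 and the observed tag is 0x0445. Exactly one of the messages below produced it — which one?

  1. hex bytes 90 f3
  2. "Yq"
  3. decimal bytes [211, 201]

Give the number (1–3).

Key hex bytes 8b 5e 4b bb 3b f5 is 6 bytes ≤ B = 7; zero-pad to 7 bytes: K' = 8b 5e 4b bb 3b f5 00.
K' ⊕ ipad = bd 68 7d 8d 0d c3 36; K' ⊕ opad = d7 02 17 e7 67 a9 5c.
m1: inner = H(bd 68 7d 8d 0d c3 36 90 f3) = 04 b8; tag = H(d7 02 17 e7 67 a9 5c 04 b8) = 03ff
m2: inner = H(bd 68 7d 8d 0d c3 36 59 71) = 03 ff; tag = H(d7 02 17 e7 67 a9 5c 03 ff) = 0445 ← matches
m3: inner = H(bd 68 7d 8d 0d c3 36 d3 c9) = 04 d1; tag = H(d7 02 17 e7 67 a9 5c 04 d1) = 0418

2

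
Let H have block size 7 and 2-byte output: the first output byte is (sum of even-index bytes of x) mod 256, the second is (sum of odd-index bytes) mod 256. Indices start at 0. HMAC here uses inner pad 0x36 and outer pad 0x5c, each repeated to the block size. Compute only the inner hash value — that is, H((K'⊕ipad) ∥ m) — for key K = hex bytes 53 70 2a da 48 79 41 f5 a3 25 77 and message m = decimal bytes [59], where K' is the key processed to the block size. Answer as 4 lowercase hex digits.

b892

Key hex bytes 53 70 2a da 48 79 41 f5 a3 25 77 is 11 bytes > B = 7, so hash it first: H(key) = 20 dd, then zero-pad to 7 bytes: K' = 20 dd 00 00 00 00 00.
K' ⊕ ipad = 16 eb 36 36 36 36 36.
Inner input = 16 eb 36 36 36 36 36 ∥ 3b.
Inner hash: even-index sum = 184 mod 256 = 184; odd-index sum = 402 mod 256 = 146 → b8 92.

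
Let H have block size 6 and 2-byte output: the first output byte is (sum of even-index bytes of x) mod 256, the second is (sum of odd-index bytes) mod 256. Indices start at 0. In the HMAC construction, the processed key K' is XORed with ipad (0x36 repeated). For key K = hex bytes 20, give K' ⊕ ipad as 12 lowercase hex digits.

Key hex bytes 20 is 1 byte ≤ B = 6; zero-pad to 6 bytes: K' = 20 00 00 00 00 00.
XOR each byte with 0x36: 20⊕36=16, 00⊕36=36, 00⊕36=36, 00⊕36=36, 00⊕36=36, 00⊕36=36.

163636363636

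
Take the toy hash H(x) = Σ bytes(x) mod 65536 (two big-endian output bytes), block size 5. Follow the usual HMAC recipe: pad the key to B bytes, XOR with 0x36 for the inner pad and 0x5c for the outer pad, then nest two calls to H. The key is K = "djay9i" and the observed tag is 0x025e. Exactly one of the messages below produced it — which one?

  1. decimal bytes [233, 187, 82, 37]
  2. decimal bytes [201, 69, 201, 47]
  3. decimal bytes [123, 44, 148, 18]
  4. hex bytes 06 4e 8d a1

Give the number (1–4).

Key "djay9i" = 64 6a 61 79 39 69 is 6 bytes > B = 5, so hash it first: H(key) = 02 4a, then zero-pad to 5 bytes: K' = 02 4a 00 00 00.
K' ⊕ ipad = 34 7c 36 36 36; K' ⊕ opad = 5e 16 5c 5c 5c.
m1: inner = H(34 7c 36 36 36 e9 bb 52 25) = 03 6d; tag = H(5e 16 5c 5c 5c 03 6d) = 01f8
m2: inner = H(34 7c 36 36 36 c9 45 c9 2f) = 03 58; tag = H(5e 16 5c 5c 5c 03 58) = 01e3
m3: inner = H(34 7c 36 36 36 7b 2c 94 12) = 02 9f; tag = H(5e 16 5c 5c 5c 02 9f) = 0229
m4: inner = H(34 7c 36 36 36 06 4e 8d a1) = 02 d4; tag = H(5e 16 5c 5c 5c 02 d4) = 025e ← matches

4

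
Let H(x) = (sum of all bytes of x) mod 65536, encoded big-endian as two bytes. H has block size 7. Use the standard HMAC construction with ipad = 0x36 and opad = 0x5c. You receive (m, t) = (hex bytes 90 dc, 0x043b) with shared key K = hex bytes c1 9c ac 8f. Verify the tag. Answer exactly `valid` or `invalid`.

Key hex bytes c1 9c ac 8f is 4 bytes ≤ B = 7; zero-pad to 7 bytes: K' = c1 9c ac 8f 00 00 00.
K' ⊕ ipad = f7 aa 9a b9 36 36 36; K' ⊕ opad = 9d c0 f0 d3 5c 5c 5c.
Inner hash: sum = 247+170+154+185+54+54+54+144+220 = 1282 → 05 02.
Outer hash (recomputed tag): sum = 157+192+240+211+92+92+92+5+2 = 1083 → 04 3b.
Recomputed tag = 043b; claimed = 043b → match.

valid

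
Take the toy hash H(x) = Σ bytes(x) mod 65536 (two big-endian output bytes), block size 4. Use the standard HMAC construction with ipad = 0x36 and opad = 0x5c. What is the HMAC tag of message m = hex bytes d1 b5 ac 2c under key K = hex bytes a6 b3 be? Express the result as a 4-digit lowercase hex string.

035c

Key hex bytes a6 b3 be is 3 bytes ≤ B = 4; zero-pad to 4 bytes: K' = a6 b3 be 00.
K' ⊕ ipad = 90 85 88 36.  K' ⊕ opad = fa ef e2 5c.
Inner input = (K'⊕ipad) ∥ m = 90 85 88 36 ∥ d1 b5 ac 2c.
Inner hash: sum = 144+133+136+54+209+181+172+44 = 1073 → 04 31.
Outer input = (K'⊕opad) ∥ inner = fa ef e2 5c ∥ 04 31.
Outer hash (tag): sum = 250+239+226+92+4+49 = 860 → 03 5c.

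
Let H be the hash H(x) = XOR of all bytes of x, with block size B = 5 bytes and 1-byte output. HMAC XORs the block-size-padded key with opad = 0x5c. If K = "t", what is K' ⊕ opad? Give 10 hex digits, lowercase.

Key "t" = 74 is 1 byte ≤ B = 5; zero-pad to 5 bytes: K' = 74 00 00 00 00.
XOR each byte with 0x5c: 74⊕5c=28, 00⊕5c=5c, 00⊕5c=5c, 00⊕5c=5c, 00⊕5c=5c.

285c5c5c5c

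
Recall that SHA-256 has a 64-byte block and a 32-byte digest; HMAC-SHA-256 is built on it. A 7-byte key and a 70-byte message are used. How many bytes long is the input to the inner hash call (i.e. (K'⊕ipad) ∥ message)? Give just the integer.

Key is 7 ≤ 64 bytes, zero-padded: |K'| = 64.
Inner input = (K'⊕ipad) ∥ m → 64 + 70 = 134 bytes.

134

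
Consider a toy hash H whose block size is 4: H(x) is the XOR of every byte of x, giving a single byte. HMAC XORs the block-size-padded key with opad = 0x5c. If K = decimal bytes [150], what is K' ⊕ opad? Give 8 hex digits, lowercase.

ca5c5c5c

Key decimal bytes [150] = 96 is 1 byte ≤ B = 4; zero-pad to 4 bytes: K' = 96 00 00 00.
XOR each byte with 0x5c: 96⊕5c=ca, 00⊕5c=5c, 00⊕5c=5c, 00⊕5c=5c.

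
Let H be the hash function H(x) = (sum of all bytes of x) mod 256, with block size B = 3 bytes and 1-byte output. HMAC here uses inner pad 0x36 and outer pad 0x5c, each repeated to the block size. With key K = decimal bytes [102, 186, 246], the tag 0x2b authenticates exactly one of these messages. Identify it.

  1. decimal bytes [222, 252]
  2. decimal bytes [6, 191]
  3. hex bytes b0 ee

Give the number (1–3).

2

Key decimal bytes [102, 186, 246] = 66 ba f6 is exactly B = 3 bytes: K' = 66 ba f6.
K' ⊕ ipad = 50 8c c0; K' ⊕ opad = 3a e6 aa.
m1: inner = H(50 8c c0 de fc) = 76; tag = H(3a e6 aa 76) = 40
m2: inner = H(50 8c c0 06 bf) = 61; tag = H(3a e6 aa 61) = 2b ← matches
m3: inner = H(50 8c c0 b0 ee) = 3a; tag = H(3a e6 aa 3a) = 04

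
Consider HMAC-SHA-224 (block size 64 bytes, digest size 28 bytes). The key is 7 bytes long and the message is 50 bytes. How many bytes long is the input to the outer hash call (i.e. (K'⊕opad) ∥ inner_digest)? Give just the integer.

Key is 7 ≤ 64 bytes, zero-padded: |K'| = 64.
Outer input = (K'⊕opad) ∥ H(inner) → 64 + 28 = 92 bytes.

92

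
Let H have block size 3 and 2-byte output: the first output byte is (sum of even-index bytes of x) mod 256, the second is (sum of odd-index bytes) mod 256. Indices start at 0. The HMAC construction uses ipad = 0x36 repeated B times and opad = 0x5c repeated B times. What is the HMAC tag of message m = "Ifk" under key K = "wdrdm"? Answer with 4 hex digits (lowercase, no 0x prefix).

Key "wdrdm" = 77 64 72 64 6d is 5 bytes > B = 3, so hash it first: H(key) = 56 c8, then zero-pad to 3 bytes: K' = 56 c8 00.
K' ⊕ ipad = 60 fe 36.  K' ⊕ opad = 0a 94 5c.
Inner input = (K'⊕ipad) ∥ m = 60 fe 36 ∥ 49 66 6b.
Inner hash: even-index sum = 252 mod 256 = 252; odd-index sum = 434 mod 256 = 178 → fc b2.
Outer input = (K'⊕opad) ∥ inner = 0a 94 5c ∥ fc b2.
Outer hash (tag): even-index sum = 280 mod 256 = 24; odd-index sum = 400 mod 256 = 144 → 18 90.

1890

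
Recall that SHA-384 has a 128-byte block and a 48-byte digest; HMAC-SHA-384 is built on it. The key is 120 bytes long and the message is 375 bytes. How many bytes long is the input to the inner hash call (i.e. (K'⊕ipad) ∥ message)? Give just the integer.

503

Key is 120 ≤ 128 bytes, zero-padded: |K'| = 128.
Inner input = (K'⊕ipad) ∥ m → 128 + 375 = 503 bytes.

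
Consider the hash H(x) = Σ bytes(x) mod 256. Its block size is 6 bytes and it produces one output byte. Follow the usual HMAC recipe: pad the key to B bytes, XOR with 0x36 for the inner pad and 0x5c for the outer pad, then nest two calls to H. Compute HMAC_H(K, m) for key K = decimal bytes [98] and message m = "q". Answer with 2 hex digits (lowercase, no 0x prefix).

dd

Key decimal bytes [98] = 62 is 1 byte ≤ B = 6; zero-pad to 6 bytes: K' = 62 00 00 00 00 00.
K' ⊕ ipad = 54 36 36 36 36 36.  K' ⊕ opad = 3e 5c 5c 5c 5c 5c.
Inner input = (K'⊕ipad) ∥ m = 54 36 36 36 36 36 ∥ 71.
Inner hash: sum = 84+54+54+54+54+54+113 = 467; mod 256 = 211 → d3.
Outer input = (K'⊕opad) ∥ inner = 3e 5c 5c 5c 5c 5c ∥ d3.
Outer hash (tag): sum = 62+92+92+92+92+92+211 = 733; mod 256 = 221 → dd.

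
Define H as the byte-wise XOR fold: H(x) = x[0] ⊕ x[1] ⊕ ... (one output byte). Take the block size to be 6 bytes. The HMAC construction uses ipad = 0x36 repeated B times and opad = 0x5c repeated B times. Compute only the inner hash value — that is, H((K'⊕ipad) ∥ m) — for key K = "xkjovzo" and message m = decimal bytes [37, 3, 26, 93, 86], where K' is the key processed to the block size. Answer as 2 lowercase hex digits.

42

Key "xkjovzo" = 78 6b 6a 6f 76 7a 6f is 7 bytes > B = 6, so hash it first: H(key) = 75, then zero-pad to 6 bytes: K' = 75 00 00 00 00 00.
K' ⊕ ipad = 43 36 36 36 36 36.
Inner input = 43 36 36 36 36 36 ∥ 25 03 1a 5d 56.
Inner hash: XOR 43⊕36⊕36⊕36⊕36⊕36⊕25⊕03⊕1a⊕5d⊕56 = 42.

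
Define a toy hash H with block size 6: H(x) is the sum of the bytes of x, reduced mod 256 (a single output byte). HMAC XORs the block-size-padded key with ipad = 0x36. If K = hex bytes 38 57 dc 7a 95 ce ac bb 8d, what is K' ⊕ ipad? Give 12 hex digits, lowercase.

0a3636363636

Key hex bytes 38 57 dc 7a 95 ce ac bb 8d is 9 bytes > B = 6, so hash it first: H(key) = 3c, then zero-pad to 6 bytes: K' = 3c 00 00 00 00 00.
XOR each byte with 0x36: 3c⊕36=0a, 00⊕36=36, 00⊕36=36, 00⊕36=36, 00⊕36=36, 00⊕36=36.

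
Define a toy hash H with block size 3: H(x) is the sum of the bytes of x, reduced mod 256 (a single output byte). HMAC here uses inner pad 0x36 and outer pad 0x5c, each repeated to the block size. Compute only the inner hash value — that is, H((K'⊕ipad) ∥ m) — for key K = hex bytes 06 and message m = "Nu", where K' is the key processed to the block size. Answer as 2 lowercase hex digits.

Key hex bytes 06 is 1 byte ≤ B = 3; zero-pad to 3 bytes: K' = 06 00 00.
K' ⊕ ipad = 30 36 36.
Inner input = 30 36 36 ∥ 4e 75.
Inner hash: sum = 48+54+54+78+117 = 351; mod 256 = 95 → 5f.

5f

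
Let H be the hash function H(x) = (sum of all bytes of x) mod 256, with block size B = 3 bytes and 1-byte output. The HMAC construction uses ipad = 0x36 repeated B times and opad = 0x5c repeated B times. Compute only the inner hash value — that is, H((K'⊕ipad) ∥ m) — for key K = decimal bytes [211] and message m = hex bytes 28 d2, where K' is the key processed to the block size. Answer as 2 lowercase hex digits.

Key decimal bytes [211] = d3 is 1 byte ≤ B = 3; zero-pad to 3 bytes: K' = d3 00 00.
K' ⊕ ipad = e5 36 36.
Inner input = e5 36 36 ∥ 28 d2.
Inner hash: sum = 229+54+54+40+210 = 587; mod 256 = 75 → 4b.

4b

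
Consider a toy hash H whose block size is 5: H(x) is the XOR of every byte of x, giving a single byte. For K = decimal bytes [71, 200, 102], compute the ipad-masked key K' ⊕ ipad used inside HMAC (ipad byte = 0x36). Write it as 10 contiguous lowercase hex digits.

Key decimal bytes [71, 200, 102] = 47 c8 66 is 3 bytes ≤ B = 5; zero-pad to 5 bytes: K' = 47 c8 66 00 00.
XOR each byte with 0x36: 47⊕36=71, c8⊕36=fe, 66⊕36=50, 00⊕36=36, 00⊕36=36.

71fe503636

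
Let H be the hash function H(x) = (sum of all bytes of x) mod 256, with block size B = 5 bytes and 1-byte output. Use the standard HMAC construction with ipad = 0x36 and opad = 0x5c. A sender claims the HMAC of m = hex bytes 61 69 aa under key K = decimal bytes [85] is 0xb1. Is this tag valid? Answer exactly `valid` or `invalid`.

Key decimal bytes [85] = 55 is 1 byte ≤ B = 5; zero-pad to 5 bytes: K' = 55 00 00 00 00.
K' ⊕ ipad = 63 36 36 36 36; K' ⊕ opad = 09 5c 5c 5c 5c.
Inner hash: sum = 99+54+54+54+54+97+105+170 = 687; mod 256 = 175 → af.
Outer hash (recomputed tag): sum = 9+92+92+92+92+175 = 552; mod 256 = 40 → 28.
Recomputed tag = 28; claimed = b1 → mismatch.

invalid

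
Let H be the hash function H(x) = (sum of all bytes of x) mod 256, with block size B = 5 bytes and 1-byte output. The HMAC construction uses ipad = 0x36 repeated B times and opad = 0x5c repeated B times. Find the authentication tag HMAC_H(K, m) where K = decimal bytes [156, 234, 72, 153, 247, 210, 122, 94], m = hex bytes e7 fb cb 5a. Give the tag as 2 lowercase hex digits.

Key decimal bytes [156, 234, 72, 153, 247, 210, 122, 94] = 9c ea 48 99 f7 d2 7a 5e is 8 bytes > B = 5, so hash it first: H(key) = 08, then zero-pad to 5 bytes: K' = 08 00 00 00 00.
K' ⊕ ipad = 3e 36 36 36 36.  K' ⊕ opad = 54 5c 5c 5c 5c.
Inner input = (K'⊕ipad) ∥ m = 3e 36 36 36 36 ∥ e7 fb cb 5a.
Inner hash: sum = 62+54+54+54+54+231+251+203+90 = 1053; mod 256 = 29 → 1d.
Outer input = (K'⊕opad) ∥ inner = 54 5c 5c 5c 5c ∥ 1d.
Outer hash (tag): sum = 84+92+92+92+92+29 = 481; mod 256 = 225 → e1.

e1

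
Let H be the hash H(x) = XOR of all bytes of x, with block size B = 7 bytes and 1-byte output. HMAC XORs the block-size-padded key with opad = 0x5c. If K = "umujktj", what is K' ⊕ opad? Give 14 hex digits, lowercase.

Key "umujktj" = 75 6d 75 6a 6b 74 6a is exactly B = 7 bytes: K' = 75 6d 75 6a 6b 74 6a.
XOR each byte with 0x5c: 75⊕5c=29, 6d⊕5c=31, 75⊕5c=29, 6a⊕5c=36, 6b⊕5c=37, 74⊕5c=28, 6a⊕5c=36.

29312936372836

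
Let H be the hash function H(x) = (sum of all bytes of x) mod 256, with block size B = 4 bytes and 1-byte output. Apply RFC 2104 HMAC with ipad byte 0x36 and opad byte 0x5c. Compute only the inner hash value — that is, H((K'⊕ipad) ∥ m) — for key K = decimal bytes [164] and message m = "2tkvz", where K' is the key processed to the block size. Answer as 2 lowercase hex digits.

Key decimal bytes [164] = a4 is 1 byte ≤ B = 4; zero-pad to 4 bytes: K' = a4 00 00 00.
K' ⊕ ipad = 92 36 36 36.
Inner input = 92 36 36 36 ∥ 32 74 6b 76 7a.
Inner hash: sum = 146+54+54+54+50+116+107+118+122 = 821; mod 256 = 53 → 35.

35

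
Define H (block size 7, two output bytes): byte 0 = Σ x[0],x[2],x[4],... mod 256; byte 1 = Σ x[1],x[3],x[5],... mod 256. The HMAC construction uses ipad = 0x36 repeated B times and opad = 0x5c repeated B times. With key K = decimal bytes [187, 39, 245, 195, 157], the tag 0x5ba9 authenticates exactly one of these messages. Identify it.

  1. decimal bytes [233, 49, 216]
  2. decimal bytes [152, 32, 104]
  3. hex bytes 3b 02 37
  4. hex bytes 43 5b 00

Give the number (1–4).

Key decimal bytes [187, 39, 245, 195, 157] = bb 27 f5 c3 9d is 5 bytes ≤ B = 7; zero-pad to 7 bytes: K' = bb 27 f5 c3 9d 00 00.
K' ⊕ ipad = 8d 11 c3 f5 ab 36 36; K' ⊕ opad = e7 7b a9 9f c1 5c 5c.
m1: inner = H(8d 11 c3 f5 ab 36 36 e9 31 d8) = 62 fd; tag = H(e7 7b a9 9f c1 5c 5c 62 fd) = aad8
m2: inner = H(8d 11 c3 f5 ab 36 36 98 20 68) = 51 3c; tag = H(e7 7b a9 9f c1 5c 5c 51 3c) = e9c7
m3: inner = H(8d 11 c3 f5 ab 36 36 3b 02 37) = 33 ae; tag = H(e7 7b a9 9f c1 5c 5c 33 ae) = 5ba9 ← matches
m4: inner = H(8d 11 c3 f5 ab 36 36 43 5b 00) = 8c 7f; tag = H(e7 7b a9 9f c1 5c 5c 8c 7f) = 2c02

3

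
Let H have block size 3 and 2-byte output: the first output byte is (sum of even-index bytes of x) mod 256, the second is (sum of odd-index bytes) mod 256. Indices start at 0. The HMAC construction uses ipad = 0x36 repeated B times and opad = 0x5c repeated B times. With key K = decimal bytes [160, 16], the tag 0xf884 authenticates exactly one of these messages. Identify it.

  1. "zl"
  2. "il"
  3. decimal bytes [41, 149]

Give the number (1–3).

Key decimal bytes [160, 16] = a0 10 is 2 bytes ≤ B = 3; zero-pad to 3 bytes: K' = a0 10 00.
K' ⊕ ipad = 96 26 36; K' ⊕ opad = fc 4c 5c.
m1: inner = H(96 26 36 7a 6c) = 38 a0; tag = H(fc 4c 5c 38 a0) = f884 ← matches
m2: inner = H(96 26 36 69 6c) = 38 8f; tag = H(fc 4c 5c 38 8f) = e784
m3: inner = H(96 26 36 29 95) = 61 4f; tag = H(fc 4c 5c 61 4f) = a7ad

1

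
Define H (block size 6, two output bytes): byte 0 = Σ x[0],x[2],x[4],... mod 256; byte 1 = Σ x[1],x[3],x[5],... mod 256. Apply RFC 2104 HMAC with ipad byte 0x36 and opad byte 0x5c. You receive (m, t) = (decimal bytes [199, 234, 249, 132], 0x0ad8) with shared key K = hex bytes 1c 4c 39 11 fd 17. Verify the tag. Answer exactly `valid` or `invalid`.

Key hex bytes 1c 4c 39 11 fd 17 is exactly B = 6 bytes: K' = 1c 4c 39 11 fd 17.
K' ⊕ ipad = 2a 7a 0f 27 cb 21; K' ⊕ opad = 40 10 65 4d a1 4b.
Inner hash: even-index sum = 708 mod 256 = 196; odd-index sum = 560 mod 256 = 48 → c4 30.
Outer hash (recomputed tag): even-index sum = 522 mod 256 = 10; odd-index sum = 216 mod 256 = 216 → 0a d8.
Recomputed tag = 0ad8; claimed = 0ad8 → match.

valid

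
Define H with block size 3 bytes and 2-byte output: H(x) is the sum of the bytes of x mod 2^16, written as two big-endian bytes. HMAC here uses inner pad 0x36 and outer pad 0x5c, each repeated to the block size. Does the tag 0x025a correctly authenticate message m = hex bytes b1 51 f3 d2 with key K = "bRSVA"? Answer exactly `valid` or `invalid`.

valid

Key "bRSVA" = 62 52 53 56 41 is 5 bytes > B = 3, so hash it first: H(key) = 01 9e, then zero-pad to 3 bytes: K' = 01 9e 00.
K' ⊕ ipad = 37 a8 36; K' ⊕ opad = 5d c2 5c.
Inner hash: sum = 55+168+54+177+81+243+210 = 988 → 03 dc.
Outer hash (recomputed tag): sum = 93+194+92+3+220 = 602 → 02 5a.
Recomputed tag = 025a; claimed = 025a → match.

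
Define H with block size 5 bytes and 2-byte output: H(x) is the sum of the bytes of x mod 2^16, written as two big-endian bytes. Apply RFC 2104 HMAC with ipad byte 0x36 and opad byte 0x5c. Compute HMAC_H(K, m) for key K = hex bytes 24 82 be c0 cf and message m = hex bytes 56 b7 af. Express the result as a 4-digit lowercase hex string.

Key hex bytes 24 82 be c0 cf is exactly B = 5 bytes: K' = 24 82 be c0 cf.
K' ⊕ ipad = 12 b4 88 f6 f9.  K' ⊕ opad = 78 de e2 9c 93.
Inner input = (K'⊕ipad) ∥ m = 12 b4 88 f6 f9 ∥ 56 b7 af.
Inner hash: sum = 18+180+136+246+249+86+183+175 = 1273 → 04 f9.
Outer input = (K'⊕opad) ∥ inner = 78 de e2 9c 93 ∥ 04 f9.
Outer hash (tag): sum = 120+222+226+156+147+4+249 = 1124 → 04 64.

0464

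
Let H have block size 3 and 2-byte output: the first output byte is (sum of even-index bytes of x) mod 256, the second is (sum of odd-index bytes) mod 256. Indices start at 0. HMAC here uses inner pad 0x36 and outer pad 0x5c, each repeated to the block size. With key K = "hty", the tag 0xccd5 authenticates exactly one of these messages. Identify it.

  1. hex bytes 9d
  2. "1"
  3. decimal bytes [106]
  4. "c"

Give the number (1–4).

2

Key "hty" = 68 74 79 is exactly B = 3 bytes: K' = 68 74 79.
K' ⊕ ipad = 5e 42 4f; K' ⊕ opad = 34 28 25.
m1: inner = H(5e 42 4f 9d) = ad df; tag = H(34 28 25 ad df) = 38d5
m2: inner = H(5e 42 4f 31) = ad 73; tag = H(34 28 25 ad 73) = ccd5 ← matches
m3: inner = H(5e 42 4f 6a) = ad ac; tag = H(34 28 25 ad ac) = 05d5
m4: inner = H(5e 42 4f 63) = ad a5; tag = H(34 28 25 ad a5) = fed5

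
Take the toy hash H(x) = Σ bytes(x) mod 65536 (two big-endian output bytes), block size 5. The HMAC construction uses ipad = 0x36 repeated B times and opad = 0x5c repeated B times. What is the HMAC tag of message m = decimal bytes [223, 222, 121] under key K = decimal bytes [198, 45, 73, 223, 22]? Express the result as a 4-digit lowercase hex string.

02ba

Key decimal bytes [198, 45, 73, 223, 22] = c6 2d 49 df 16 is exactly B = 5 bytes: K' = c6 2d 49 df 16.
K' ⊕ ipad = f0 1b 7f e9 20.  K' ⊕ opad = 9a 71 15 83 4a.
Inner input = (K'⊕ipad) ∥ m = f0 1b 7f e9 20 ∥ df de 79.
Inner hash: sum = 240+27+127+233+32+223+222+121 = 1225 → 04 c9.
Outer input = (K'⊕opad) ∥ inner = 9a 71 15 83 4a ∥ 04 c9.
Outer hash (tag): sum = 154+113+21+131+74+4+201 = 698 → 02 ba.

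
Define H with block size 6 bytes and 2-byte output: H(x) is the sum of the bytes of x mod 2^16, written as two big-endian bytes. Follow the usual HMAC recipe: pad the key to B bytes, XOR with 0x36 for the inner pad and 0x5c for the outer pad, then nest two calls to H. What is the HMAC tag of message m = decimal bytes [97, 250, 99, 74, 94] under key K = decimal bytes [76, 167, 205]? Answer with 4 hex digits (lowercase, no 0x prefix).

Key decimal bytes [76, 167, 205] = 4c a7 cd is 3 bytes ≤ B = 6; zero-pad to 6 bytes: K' = 4c a7 cd 00 00 00.
K' ⊕ ipad = 7a 91 fb 36 36 36.  K' ⊕ opad = 10 fb 91 5c 5c 5c.
Inner input = (K'⊕ipad) ∥ m = 7a 91 fb 36 36 36 ∥ 61 fa 63 4a 5e.
Inner hash: sum = 122+145+251+54+54+54+97+250+99+74+94 = 1294 → 05 0e.
Outer input = (K'⊕opad) ∥ inner = 10 fb 91 5c 5c 5c ∥ 05 0e.
Outer hash (tag): sum = 16+251+145+92+92+92+5+14 = 707 → 02 c3.

02c3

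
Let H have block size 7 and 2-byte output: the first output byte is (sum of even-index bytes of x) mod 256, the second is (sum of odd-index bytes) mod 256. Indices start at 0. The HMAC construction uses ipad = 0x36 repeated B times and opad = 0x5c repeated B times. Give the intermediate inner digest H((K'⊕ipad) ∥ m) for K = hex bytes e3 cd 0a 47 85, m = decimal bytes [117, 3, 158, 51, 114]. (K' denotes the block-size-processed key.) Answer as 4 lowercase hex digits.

Key hex bytes e3 cd 0a 47 85 is 5 bytes ≤ B = 7; zero-pad to 7 bytes: K' = e3 cd 0a 47 85 00 00.
K' ⊕ ipad = d5 fb 3c 71 b3 36 36.
Inner input = d5 fb 3c 71 b3 36 36 ∥ 75 03 9e 33 72.
Inner hash: even-index sum = 560 mod 256 = 48; odd-index sum = 807 mod 256 = 39 → 30 27.

3027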